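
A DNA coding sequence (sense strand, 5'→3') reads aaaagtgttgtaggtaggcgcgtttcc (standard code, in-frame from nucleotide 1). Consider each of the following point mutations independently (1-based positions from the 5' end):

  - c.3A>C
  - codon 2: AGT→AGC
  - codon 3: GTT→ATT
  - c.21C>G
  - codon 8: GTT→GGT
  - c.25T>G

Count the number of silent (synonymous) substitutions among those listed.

Codon 1: AAA (Lys) → AAC (Asn) — missense.
Codon 2: AGT (Ser) → AGC (Ser) — synonymous.
Codon 3: GTT (Val) → ATT (Ile) — missense.
Codon 7: CGC (Arg) → CGG (Arg) — synonymous.
Codon 8: GTT (Val) → GGT (Gly) — missense.
Codon 9: TCC (Ser) → GCC (Ala) — missense.
Synonymous: 2 of 6.

2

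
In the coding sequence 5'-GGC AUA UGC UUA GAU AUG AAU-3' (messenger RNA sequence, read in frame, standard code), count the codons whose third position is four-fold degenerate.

Codon 1 GGC (Gly): third position 4-fold.
Codon 2 AUA (Ile): third position 3-fold.
Codon 3 UGC (Cys): third position 2-fold.
Codon 4 UUA (Leu): third position 2-fold.
Codon 5 GAU (Asp): third position 2-fold.
Codon 6 AUG (Met): third position 1-fold.
Codon 7 AAU (Asn): third position 2-fold.
Four-fold degenerate third positions: 1.

1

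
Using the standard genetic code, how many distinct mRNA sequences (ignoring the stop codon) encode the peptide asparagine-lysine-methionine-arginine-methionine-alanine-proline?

Asn: 2 codons.
Lys: 2 codons.
Met: 1 codon.
Arg: 6 codons.
Met: 1 codon.
Ala: 4 codons.
Pro: 4 codons.
2 × 2 × 1 × 6 × 1 × 4 × 4 = 384.

384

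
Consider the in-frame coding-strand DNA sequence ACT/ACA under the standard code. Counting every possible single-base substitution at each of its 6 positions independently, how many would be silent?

6

Codon 1 (ACT, Thr): 3 synonymous substitutions.
Codon 2 (ACA, Thr): 3 synonymous substitutions.
Total: 3 + 3 = 6.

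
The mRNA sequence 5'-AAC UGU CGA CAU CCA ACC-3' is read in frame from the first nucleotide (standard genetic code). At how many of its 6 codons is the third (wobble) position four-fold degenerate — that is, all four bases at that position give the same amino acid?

Codon 1 AAC (Asn): third position 2-fold.
Codon 2 UGU (Cys): third position 2-fold.
Codon 3 CGA (Arg): third position 4-fold.
Codon 4 CAU (His): third position 2-fold.
Codon 5 CCA (Pro): third position 4-fold.
Codon 6 ACC (Thr): third position 4-fold.
Four-fold degenerate third positions: 3.

3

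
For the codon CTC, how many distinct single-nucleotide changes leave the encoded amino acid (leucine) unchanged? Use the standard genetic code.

Position 1: none → 0 synonymous.
Position 2: none → 0 synonymous.
Position 3: CTT, CTA, CTG → 3 synonymous.
Total: 0 + 0 + 3 = 3.

3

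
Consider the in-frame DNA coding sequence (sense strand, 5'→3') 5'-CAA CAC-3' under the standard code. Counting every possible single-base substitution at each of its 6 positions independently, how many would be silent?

Codon 1 (CAA, Gln): 1 synonymous substitution.
Codon 2 (CAC, His): 1 synonymous substitution.
Total: 1 + 1 = 2.

2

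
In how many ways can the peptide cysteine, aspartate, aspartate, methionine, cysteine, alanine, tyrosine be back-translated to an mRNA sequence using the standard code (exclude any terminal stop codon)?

Cys: 2 codons.
Asp: 2 codons.
Asp: 2 codons.
Met: 1 codon.
Cys: 2 codons.
Ala: 4 codons.
Tyr: 2 codons.
2 × 2 × 2 × 1 × 2 × 4 × 2 = 128.

128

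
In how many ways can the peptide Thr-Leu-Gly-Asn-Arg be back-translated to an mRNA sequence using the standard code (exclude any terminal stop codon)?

1152

Thr: 4 codons.
Leu: 6 codons.
Gly: 4 codons.
Asn: 2 codons.
Arg: 6 codons.
4 × 6 × 4 × 2 × 6 = 1152.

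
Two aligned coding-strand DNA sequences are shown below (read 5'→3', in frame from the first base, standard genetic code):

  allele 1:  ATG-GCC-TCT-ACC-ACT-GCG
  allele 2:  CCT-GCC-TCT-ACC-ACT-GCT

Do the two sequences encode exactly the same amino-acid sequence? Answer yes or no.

no

Codon 1: ATG Met / CCT Pro — nonsynonymous.
Codon 2: GCC Ala / GCC Ala — identical.
Codon 3: TCT Ser / TCT Ser — identical.
Codon 4: ACC Thr / ACC Thr — identical.
Codon 5: ACT Thr / ACT Thr — identical.
Codon 6: GCG Ala / GCT Ala — synonymous.
Nonsynonymous differences: 1 → different protein.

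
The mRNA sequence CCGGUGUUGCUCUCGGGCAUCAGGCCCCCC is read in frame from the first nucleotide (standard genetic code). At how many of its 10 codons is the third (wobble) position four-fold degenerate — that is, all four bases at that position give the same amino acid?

7

Codon 1 CCG (Pro): third position 4-fold.
Codon 2 GUG (Val): third position 4-fold.
Codon 3 UUG (Leu): third position 2-fold.
Codon 4 CUC (Leu): third position 4-fold.
Codon 5 UCG (Ser): third position 4-fold.
Codon 6 GGC (Gly): third position 4-fold.
Codon 7 AUC (Ile): third position 3-fold.
Codon 8 AGG (Arg): third position 2-fold.
Codon 9 CCC (Pro): third position 4-fold.
Codon 10 CCC (Pro): third position 4-fold.
Four-fold degenerate third positions: 7.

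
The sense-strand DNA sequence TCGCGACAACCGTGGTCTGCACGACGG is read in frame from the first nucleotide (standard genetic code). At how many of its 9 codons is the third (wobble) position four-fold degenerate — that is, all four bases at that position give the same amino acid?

7

Codon 1 TCG (Ser): third position 4-fold.
Codon 2 CGA (Arg): third position 4-fold.
Codon 3 CAA (Gln): third position 2-fold.
Codon 4 CCG (Pro): third position 4-fold.
Codon 5 TGG (Trp): third position 1-fold.
Codon 6 TCT (Ser): third position 4-fold.
Codon 7 GCA (Ala): third position 4-fold.
Codon 8 CGA (Arg): third position 4-fold.
Codon 9 CGG (Arg): third position 4-fold.
Four-fold degenerate third positions: 7.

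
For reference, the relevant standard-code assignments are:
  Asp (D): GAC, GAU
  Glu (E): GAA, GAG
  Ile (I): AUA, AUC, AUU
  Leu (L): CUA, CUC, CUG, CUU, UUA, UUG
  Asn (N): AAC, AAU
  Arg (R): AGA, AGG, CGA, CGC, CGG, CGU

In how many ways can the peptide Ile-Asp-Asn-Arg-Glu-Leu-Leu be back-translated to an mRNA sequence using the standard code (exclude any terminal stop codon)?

Ile: 3 codons.
Asp: 2 codons.
Asn: 2 codons.
Arg: 6 codons.
Glu: 2 codons.
Leu: 6 codons.
Leu: 6 codons.
3 × 2 × 2 × 6 × 2 × 6 × 6 = 5184.

5184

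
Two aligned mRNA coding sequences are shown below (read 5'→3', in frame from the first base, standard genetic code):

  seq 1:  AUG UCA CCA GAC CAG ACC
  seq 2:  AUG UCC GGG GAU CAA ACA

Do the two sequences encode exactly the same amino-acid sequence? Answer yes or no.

Codon 1: AUG Met / AUG Met — identical.
Codon 2: UCA Ser / UCC Ser — synonymous.
Codon 3: CCA Pro / GGG Gly — nonsynonymous.
Codon 4: GAC Asp / GAU Asp — synonymous.
Codon 5: CAG Gln / CAA Gln — synonymous.
Codon 6: ACC Thr / ACA Thr — synonymous.
Nonsynonymous differences: 1 → different protein.

no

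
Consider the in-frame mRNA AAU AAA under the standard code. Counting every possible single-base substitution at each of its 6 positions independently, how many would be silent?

2

Codon 1 (AAU, Asn): 1 synonymous substitution.
Codon 2 (AAA, Lys): 1 synonymous substitution.
Total: 1 + 1 = 2.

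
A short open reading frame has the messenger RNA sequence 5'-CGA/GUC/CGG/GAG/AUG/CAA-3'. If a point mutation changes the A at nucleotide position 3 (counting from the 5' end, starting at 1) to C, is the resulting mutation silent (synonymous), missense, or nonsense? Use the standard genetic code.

Position 3 falls in codon 1: CGA → Arg.
After the substitution the codon is CGC → Arg.
Both encode Arg, so the change is synonymous.

silent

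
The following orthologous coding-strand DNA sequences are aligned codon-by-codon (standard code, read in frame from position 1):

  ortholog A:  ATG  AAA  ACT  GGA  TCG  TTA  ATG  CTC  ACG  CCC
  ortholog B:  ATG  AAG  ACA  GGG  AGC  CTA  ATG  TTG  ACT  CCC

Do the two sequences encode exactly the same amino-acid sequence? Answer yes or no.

Codon 1: ATG Met / ATG Met — identical.
Codon 2: AAA Lys / AAG Lys — synonymous.
Codon 3: ACT Thr / ACA Thr — synonymous.
Codon 4: GGA Gly / GGG Gly — synonymous.
Codon 5: TCG Ser / AGC Ser — synonymous.
Codon 6: TTA Leu / CTA Leu — synonymous.
Codon 7: ATG Met / ATG Met — identical.
Codon 8: CTC Leu / TTG Leu — synonymous.
Codon 9: ACG Thr / ACT Thr — synonymous.
Codon 10: CCC Pro / CCC Pro — identical.
Nonsynonymous differences: 0 → same protein.

yes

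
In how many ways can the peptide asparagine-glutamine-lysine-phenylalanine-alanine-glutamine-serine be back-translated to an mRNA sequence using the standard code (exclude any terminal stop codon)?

Asn: 2 codons.
Gln: 2 codons.
Lys: 2 codons.
Phe: 2 codons.
Ala: 4 codons.
Gln: 2 codons.
Ser: 6 codons.
2 × 2 × 2 × 2 × 4 × 2 × 6 = 768.

768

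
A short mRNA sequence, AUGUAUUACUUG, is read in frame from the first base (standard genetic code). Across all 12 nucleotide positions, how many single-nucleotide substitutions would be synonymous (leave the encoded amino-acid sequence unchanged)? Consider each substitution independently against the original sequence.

Codon 1 (AUG, Met): 0 synonymous substitutions.
Codon 2 (UAU, Tyr): 1 synonymous substitution.
Codon 3 (UAC, Tyr): 1 synonymous substitution.
Codon 4 (UUG, Leu): 2 synonymous substitutions.
Total: 0 + 1 + 1 + 2 = 4.

4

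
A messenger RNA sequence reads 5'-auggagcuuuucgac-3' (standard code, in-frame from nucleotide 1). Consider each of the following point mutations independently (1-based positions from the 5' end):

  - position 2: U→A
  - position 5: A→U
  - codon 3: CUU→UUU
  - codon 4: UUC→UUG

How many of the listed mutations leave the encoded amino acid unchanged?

Codon 1: AUG (Met) → AAG (Lys) — missense.
Codon 2: GAG (Glu) → GUG (Val) — missense.
Codon 3: CUU (Leu) → UUU (Phe) — missense.
Codon 4: UUC (Phe) → UUG (Leu) — missense.
Synonymous: 0 of 4.

0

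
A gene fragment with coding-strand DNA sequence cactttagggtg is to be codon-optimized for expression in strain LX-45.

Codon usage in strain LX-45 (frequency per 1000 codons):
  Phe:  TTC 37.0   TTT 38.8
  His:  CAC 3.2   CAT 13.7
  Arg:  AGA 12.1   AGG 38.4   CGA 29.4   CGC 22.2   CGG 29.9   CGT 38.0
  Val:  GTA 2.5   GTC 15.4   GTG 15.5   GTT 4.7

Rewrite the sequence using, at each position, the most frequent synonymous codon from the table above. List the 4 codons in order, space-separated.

Codon 1 (His): best is CAT at 13.7.
Codon 2 (Phe): best is TTT at 38.8.
Codon 3 (Arg): best is AGG at 38.4.
Codon 4 (Val): best is GTG at 15.5.

CAT TTT AGG GTG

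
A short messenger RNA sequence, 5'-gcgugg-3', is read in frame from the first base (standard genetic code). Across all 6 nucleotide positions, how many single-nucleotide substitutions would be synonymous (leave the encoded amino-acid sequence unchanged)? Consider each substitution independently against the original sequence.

Codon 1 (GCG, Ala): 3 synonymous substitutions.
Codon 2 (UGG, Trp): 0 synonymous substitutions.
Total: 3 + 0 = 3.

3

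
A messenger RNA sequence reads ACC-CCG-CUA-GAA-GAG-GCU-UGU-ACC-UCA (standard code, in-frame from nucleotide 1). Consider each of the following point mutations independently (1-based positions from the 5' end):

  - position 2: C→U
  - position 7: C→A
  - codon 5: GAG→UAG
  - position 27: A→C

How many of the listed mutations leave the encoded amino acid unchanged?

1

Codon 1: ACC (Thr) → AUC (Ile) — missense.
Codon 3: CUA (Leu) → AUA (Ile) — missense.
Codon 5: GAG (Glu) → UAG (Stop) — nonsense.
Codon 9: UCA (Ser) → UCC (Ser) — synonymous.
Synonymous: 1 of 4.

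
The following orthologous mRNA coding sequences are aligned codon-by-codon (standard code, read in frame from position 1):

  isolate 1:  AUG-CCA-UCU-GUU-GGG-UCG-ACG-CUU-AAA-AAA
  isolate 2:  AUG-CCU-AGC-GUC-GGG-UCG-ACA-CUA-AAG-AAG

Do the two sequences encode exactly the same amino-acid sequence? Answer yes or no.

Codon 1: AUG Met / AUG Met — identical.
Codon 2: CCA Pro / CCU Pro — synonymous.
Codon 3: UCU Ser / AGC Ser — synonymous.
Codon 4: GUU Val / GUC Val — synonymous.
Codon 5: GGG Gly / GGG Gly — identical.
Codon 6: UCG Ser / UCG Ser — identical.
Codon 7: ACG Thr / ACA Thr — synonymous.
Codon 8: CUU Leu / CUA Leu — synonymous.
Codon 9: AAA Lys / AAG Lys — synonymous.
Codon 10: AAA Lys / AAG Lys — synonymous.
Nonsynonymous differences: 0 → same protein.

yes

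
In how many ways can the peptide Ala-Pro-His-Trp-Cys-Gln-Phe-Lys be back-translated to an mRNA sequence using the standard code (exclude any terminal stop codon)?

Ala: 4 codons.
Pro: 4 codons.
His: 2 codons.
Trp: 1 codon.
Cys: 2 codons.
Gln: 2 codons.
Phe: 2 codons.
Lys: 2 codons.
4 × 4 × 2 × 1 × 2 × 2 × 2 × 2 = 512.

512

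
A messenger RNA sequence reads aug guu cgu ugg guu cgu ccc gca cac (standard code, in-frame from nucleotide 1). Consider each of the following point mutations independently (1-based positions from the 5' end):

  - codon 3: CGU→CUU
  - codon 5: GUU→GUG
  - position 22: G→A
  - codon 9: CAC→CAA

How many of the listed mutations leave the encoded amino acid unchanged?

1

Codon 3: CGU (Arg) → CUU (Leu) — missense.
Codon 5: GUU (Val) → GUG (Val) — synonymous.
Codon 8: GCA (Ala) → ACA (Thr) — missense.
Codon 9: CAC (His) → CAA (Gln) — missense.
Synonymous: 1 of 4.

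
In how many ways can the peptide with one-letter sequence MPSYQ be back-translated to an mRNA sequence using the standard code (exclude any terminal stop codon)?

96

Met: 1 codon.
Pro: 4 codons.
Ser: 6 codons.
Tyr: 2 codons.
Gln: 2 codons.
1 × 4 × 6 × 2 × 2 = 96.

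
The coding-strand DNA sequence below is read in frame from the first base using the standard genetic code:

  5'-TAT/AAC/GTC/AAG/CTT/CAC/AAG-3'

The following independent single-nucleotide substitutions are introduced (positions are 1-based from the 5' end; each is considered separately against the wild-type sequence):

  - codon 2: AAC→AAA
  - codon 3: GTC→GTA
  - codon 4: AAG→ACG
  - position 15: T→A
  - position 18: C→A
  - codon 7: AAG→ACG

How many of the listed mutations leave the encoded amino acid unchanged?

2

Codon 2: AAC (Asn) → AAA (Lys) — missense.
Codon 3: GTC (Val) → GTA (Val) — synonymous.
Codon 4: AAG (Lys) → ACG (Thr) — missense.
Codon 5: CTT (Leu) → CTA (Leu) — synonymous.
Codon 6: CAC (His) → CAA (Gln) — missense.
Codon 7: AAG (Lys) → ACG (Thr) — missense.
Synonymous: 2 of 6.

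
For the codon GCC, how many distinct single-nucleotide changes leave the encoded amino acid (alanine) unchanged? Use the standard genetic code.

Position 1: none → 0 synonymous.
Position 2: none → 0 synonymous.
Position 3: GCU, GCA, GCG → 3 synonymous.
Total: 0 + 0 + 3 = 3.

3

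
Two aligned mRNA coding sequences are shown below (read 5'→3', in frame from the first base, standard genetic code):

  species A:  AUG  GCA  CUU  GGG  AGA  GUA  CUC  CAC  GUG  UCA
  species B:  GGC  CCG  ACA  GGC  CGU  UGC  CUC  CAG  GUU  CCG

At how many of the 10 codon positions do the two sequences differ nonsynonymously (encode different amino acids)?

6

Codon 1: AUG Met / GGC Gly — nonsynonymous.
Codon 2: GCA Ala / CCG Pro — nonsynonymous.
Codon 3: CUU Leu / ACA Thr — nonsynonymous.
Codon 4: GGG Gly / GGC Gly — synonymous.
Codon 5: AGA Arg / CGU Arg — synonymous.
Codon 6: GUA Val / UGC Cys — nonsynonymous.
Codon 7: CUC Leu / CUC Leu — identical.
Codon 8: CAC His / CAG Gln — nonsynonymous.
Codon 9: GUG Val / GUU Val — synonymous.
Codon 10: UCA Ser / CCG Pro — nonsynonymous.
Nonsynonymous differences: 6.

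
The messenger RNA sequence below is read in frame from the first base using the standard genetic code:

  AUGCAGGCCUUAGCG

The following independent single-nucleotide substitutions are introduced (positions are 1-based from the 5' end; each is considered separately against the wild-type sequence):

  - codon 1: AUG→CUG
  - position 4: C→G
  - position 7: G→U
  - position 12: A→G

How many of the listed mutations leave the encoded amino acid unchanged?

1

Codon 1: AUG (Met) → CUG (Leu) — missense.
Codon 2: CAG (Gln) → GAG (Glu) — missense.
Codon 3: GCC (Ala) → UCC (Ser) — missense.
Codon 4: UUA (Leu) → UUG (Leu) — synonymous.
Synonymous: 1 of 4.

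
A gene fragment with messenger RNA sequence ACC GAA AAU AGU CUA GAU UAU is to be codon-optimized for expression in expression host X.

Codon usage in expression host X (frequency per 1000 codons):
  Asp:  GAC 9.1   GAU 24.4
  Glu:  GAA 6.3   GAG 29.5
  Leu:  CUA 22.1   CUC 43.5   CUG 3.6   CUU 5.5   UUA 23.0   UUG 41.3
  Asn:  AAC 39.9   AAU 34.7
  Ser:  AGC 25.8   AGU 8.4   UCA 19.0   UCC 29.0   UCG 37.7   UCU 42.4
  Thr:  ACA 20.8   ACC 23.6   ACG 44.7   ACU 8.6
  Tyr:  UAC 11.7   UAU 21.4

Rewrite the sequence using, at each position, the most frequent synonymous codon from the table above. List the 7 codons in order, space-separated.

Codon 1 (Thr): best is ACG at 44.7.
Codon 2 (Glu): best is GAG at 29.5.
Codon 3 (Asn): best is AAC at 39.9.
Codon 4 (Ser): best is UCU at 42.4.
Codon 5 (Leu): best is CUC at 43.5.
Codon 6 (Asp): best is GAU at 24.4.
Codon 7 (Tyr): best is UAU at 21.4.

ACG GAG AAC UCU CUC GAU UAU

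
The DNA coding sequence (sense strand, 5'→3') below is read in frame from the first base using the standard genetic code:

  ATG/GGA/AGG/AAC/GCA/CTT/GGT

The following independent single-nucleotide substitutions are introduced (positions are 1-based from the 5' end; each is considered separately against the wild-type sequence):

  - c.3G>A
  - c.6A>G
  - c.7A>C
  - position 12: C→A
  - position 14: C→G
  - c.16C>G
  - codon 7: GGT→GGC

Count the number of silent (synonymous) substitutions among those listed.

Codon 1: ATG (Met) → ATA (Ile) — missense.
Codon 2: GGA (Gly) → GGG (Gly) — synonymous.
Codon 3: AGG (Arg) → CGG (Arg) — synonymous.
Codon 4: AAC (Asn) → AAA (Lys) — missense.
Codon 5: GCA (Ala) → GGA (Gly) — missense.
Codon 6: CTT (Leu) → GTT (Val) — missense.
Codon 7: GGT (Gly) → GGC (Gly) — synonymous.
Synonymous: 3 of 7.

3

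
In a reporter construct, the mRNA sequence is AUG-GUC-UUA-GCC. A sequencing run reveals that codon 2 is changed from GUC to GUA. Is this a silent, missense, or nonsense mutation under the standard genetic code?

silent

Position 6 falls in codon 2: GUC → Val.
After the substitution the codon is GUA → Val.
Both encode Val, so the change is synonymous.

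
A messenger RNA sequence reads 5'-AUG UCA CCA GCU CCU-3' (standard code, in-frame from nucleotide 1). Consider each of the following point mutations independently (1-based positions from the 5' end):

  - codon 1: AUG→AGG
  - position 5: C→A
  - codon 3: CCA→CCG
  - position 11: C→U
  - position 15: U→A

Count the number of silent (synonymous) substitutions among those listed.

Codon 1: AUG (Met) → AGG (Arg) — missense.
Codon 2: UCA (Ser) → UAA (Stop) — nonsense.
Codon 3: CCA (Pro) → CCG (Pro) — synonymous.
Codon 4: GCU (Ala) → GUU (Val) — missense.
Codon 5: CCU (Pro) → CCA (Pro) — synonymous.
Synonymous: 2 of 5.

2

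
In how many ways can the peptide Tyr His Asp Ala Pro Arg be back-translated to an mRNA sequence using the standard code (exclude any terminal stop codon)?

768

Tyr: 2 codons.
His: 2 codons.
Asp: 2 codons.
Ala: 4 codons.
Pro: 4 codons.
Arg: 6 codons.
2 × 2 × 2 × 4 × 4 × 6 = 768.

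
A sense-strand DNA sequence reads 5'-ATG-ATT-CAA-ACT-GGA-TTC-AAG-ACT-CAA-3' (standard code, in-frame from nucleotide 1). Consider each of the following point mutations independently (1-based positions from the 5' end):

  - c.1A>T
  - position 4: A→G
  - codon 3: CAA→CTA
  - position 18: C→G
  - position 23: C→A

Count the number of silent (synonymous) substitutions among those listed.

Codon 1: ATG (Met) → TTG (Leu) — missense.
Codon 2: ATT (Ile) → GTT (Val) — missense.
Codon 3: CAA (Gln) → CTA (Leu) — missense.
Codon 6: TTC (Phe) → TTG (Leu) — missense.
Codon 8: ACT (Thr) → AAT (Asn) — missense.
Synonymous: 0 of 5.

0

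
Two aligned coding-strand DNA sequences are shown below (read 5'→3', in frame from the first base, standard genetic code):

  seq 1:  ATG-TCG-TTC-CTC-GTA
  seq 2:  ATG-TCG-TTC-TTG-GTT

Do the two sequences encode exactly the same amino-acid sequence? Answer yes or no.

yes

Codon 1: ATG Met / ATG Met — identical.
Codon 2: TCG Ser / TCG Ser — identical.
Codon 3: TTC Phe / TTC Phe — identical.
Codon 4: CTC Leu / TTG Leu — synonymous.
Codon 5: GTA Val / GTT Val — synonymous.
Nonsynonymous differences: 0 → same protein.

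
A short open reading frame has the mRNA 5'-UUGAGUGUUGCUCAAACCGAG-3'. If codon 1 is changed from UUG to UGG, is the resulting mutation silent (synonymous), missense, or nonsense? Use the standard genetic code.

missense

Position 2 falls in codon 1: UUG → Leu.
After the substitution the codon is UGG → Trp.
Leu ≠ Trp, so this is a missense mutation.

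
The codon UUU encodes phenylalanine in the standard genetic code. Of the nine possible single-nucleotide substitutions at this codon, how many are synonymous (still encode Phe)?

1

Position 1: none → 0 synonymous.
Position 2: none → 0 synonymous.
Position 3: UUC → 1 synonymous.
Total: 0 + 0 + 1 = 1.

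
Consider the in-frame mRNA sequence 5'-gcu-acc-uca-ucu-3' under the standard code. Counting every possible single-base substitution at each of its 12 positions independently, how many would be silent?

Codon 1 (GCU, Ala): 3 synonymous substitutions.
Codon 2 (ACC, Thr): 3 synonymous substitutions.
Codon 3 (UCA, Ser): 3 synonymous substitutions.
Codon 4 (UCU, Ser): 3 synonymous substitutions.
Total: 3 + 3 + 3 + 3 = 12.

12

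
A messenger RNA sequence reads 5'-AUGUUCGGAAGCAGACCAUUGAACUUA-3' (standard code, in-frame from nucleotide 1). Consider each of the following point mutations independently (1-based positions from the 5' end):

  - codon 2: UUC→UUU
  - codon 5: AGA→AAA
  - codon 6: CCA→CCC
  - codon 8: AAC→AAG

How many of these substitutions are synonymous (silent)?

Codon 2: UUC (Phe) → UUU (Phe) — synonymous.
Codon 5: AGA (Arg) → AAA (Lys) — missense.
Codon 6: CCA (Pro) → CCC (Pro) — synonymous.
Codon 8: AAC (Asn) → AAG (Lys) — missense.
Synonymous: 2 of 4.

2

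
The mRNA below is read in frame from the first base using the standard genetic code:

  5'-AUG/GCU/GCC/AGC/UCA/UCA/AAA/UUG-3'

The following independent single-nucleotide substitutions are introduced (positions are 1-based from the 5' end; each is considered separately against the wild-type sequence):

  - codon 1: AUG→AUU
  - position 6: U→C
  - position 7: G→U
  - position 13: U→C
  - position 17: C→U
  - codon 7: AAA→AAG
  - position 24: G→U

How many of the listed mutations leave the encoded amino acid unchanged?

Codon 1: AUG (Met) → AUU (Ile) — missense.
Codon 2: GCU (Ala) → GCC (Ala) — synonymous.
Codon 3: GCC (Ala) → UCC (Ser) — missense.
Codon 5: UCA (Ser) → CCA (Pro) — missense.
Codon 6: UCA (Ser) → UUA (Leu) — missense.
Codon 7: AAA (Lys) → AAG (Lys) — synonymous.
Codon 8: UUG (Leu) → UUU (Phe) — missense.
Synonymous: 2 of 7.

2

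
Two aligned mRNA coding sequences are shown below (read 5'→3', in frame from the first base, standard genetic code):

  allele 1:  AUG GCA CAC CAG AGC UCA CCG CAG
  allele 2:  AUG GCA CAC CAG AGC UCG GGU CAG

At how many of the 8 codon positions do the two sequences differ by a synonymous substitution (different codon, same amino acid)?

Codon 1: AUG Met / AUG Met — identical.
Codon 2: GCA Ala / GCA Ala — identical.
Codon 3: CAC His / CAC His — identical.
Codon 4: CAG Gln / CAG Gln — identical.
Codon 5: AGC Ser / AGC Ser — identical.
Codon 6: UCA Ser / UCG Ser — synonymous.
Codon 7: CCG Pro / GGU Gly — nonsynonymous.
Codon 8: CAG Gln / CAG Gln — identical.
Synonymous differences: 1.

1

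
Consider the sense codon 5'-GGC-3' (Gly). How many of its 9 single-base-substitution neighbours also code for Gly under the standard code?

Position 1: none → 0 synonymous.
Position 2: none → 0 synonymous.
Position 3: GGU, GGA, GGG → 3 synonymous.
Total: 0 + 0 + 3 = 3.

3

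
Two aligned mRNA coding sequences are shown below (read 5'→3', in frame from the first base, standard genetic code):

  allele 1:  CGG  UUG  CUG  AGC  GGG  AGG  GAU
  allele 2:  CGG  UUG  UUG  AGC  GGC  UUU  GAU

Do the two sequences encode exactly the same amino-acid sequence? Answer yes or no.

no

Codon 1: CGG Arg / CGG Arg — identical.
Codon 2: UUG Leu / UUG Leu — identical.
Codon 3: CUG Leu / UUG Leu — synonymous.
Codon 4: AGC Ser / AGC Ser — identical.
Codon 5: GGG Gly / GGC Gly — synonymous.
Codon 6: AGG Arg / UUU Phe — nonsynonymous.
Codon 7: GAU Asp / GAU Asp — identical.
Nonsynonymous differences: 1 → different protein.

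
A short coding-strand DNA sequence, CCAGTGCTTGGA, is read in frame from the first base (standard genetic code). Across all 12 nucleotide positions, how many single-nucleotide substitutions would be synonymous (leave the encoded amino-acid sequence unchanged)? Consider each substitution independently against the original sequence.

12

Codon 1 (CCA, Pro): 3 synonymous substitutions.
Codon 2 (GTG, Val): 3 synonymous substitutions.
Codon 3 (CTT, Leu): 3 synonymous substitutions.
Codon 4 (GGA, Gly): 3 synonymous substitutions.
Total: 3 + 3 + 3 + 3 = 12.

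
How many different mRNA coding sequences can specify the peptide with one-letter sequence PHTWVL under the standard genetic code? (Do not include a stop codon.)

768

Pro: 4 codons.
His: 2 codons.
Thr: 4 codons.
Trp: 1 codon.
Val: 4 codons.
Leu: 6 codons.
4 × 2 × 4 × 1 × 4 × 6 = 768.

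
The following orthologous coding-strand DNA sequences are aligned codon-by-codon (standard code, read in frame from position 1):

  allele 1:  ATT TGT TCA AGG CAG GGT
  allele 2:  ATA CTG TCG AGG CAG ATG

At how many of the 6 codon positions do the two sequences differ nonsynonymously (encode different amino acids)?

Codon 1: ATT Ile / ATA Ile — synonymous.
Codon 2: TGT Cys / CTG Leu — nonsynonymous.
Codon 3: TCA Ser / TCG Ser — synonymous.
Codon 4: AGG Arg / AGG Arg — identical.
Codon 5: CAG Gln / CAG Gln — identical.
Codon 6: GGT Gly / ATG Met — nonsynonymous.
Nonsynonymous differences: 2.

2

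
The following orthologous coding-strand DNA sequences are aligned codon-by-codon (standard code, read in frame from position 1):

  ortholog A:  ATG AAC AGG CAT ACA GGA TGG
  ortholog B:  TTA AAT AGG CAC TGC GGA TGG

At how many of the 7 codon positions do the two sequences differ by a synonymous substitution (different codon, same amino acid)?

2

Codon 1: ATG Met / TTA Leu — nonsynonymous.
Codon 2: AAC Asn / AAT Asn — synonymous.
Codon 3: AGG Arg / AGG Arg — identical.
Codon 4: CAT His / CAC His — synonymous.
Codon 5: ACA Thr / TGC Cys — nonsynonymous.
Codon 6: GGA Gly / GGA Gly — identical.
Codon 7: TGG Trp / TGG Trp — identical.
Synonymous differences: 2.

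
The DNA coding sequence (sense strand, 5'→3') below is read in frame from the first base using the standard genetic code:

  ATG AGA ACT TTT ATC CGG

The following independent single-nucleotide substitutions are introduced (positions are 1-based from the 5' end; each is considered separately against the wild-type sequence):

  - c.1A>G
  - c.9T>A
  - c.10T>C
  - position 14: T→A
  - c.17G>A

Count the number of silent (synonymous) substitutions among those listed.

Codon 1: ATG (Met) → GTG (Val) — missense.
Codon 3: ACT (Thr) → ACA (Thr) — synonymous.
Codon 4: TTT (Phe) → CTT (Leu) — missense.
Codon 5: ATC (Ile) → AAC (Asn) — missense.
Codon 6: CGG (Arg) → CAG (Gln) — missense.
Synonymous: 1 of 5.

1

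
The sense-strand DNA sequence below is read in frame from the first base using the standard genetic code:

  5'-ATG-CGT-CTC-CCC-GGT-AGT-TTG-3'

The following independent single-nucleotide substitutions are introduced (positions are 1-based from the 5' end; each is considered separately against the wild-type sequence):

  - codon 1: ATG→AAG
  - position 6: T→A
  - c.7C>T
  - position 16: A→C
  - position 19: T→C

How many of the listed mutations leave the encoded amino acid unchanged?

Codon 1: ATG (Met) → AAG (Lys) — missense.
Codon 2: CGT (Arg) → CGA (Arg) — synonymous.
Codon 3: CTC (Leu) → TTC (Phe) — missense.
Codon 6: AGT (Ser) → CGT (Arg) — missense.
Codon 7: TTG (Leu) → CTG (Leu) — synonymous.
Synonymous: 2 of 5.

2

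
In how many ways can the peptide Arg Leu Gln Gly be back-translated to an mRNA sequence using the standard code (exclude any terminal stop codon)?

288

Arg: 6 codons.
Leu: 6 codons.
Gln: 2 codons.
Gly: 4 codons.
6 × 6 × 2 × 4 = 288.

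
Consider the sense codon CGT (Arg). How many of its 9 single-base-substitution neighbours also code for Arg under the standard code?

Position 1: none → 0 synonymous.
Position 2: none → 0 synonymous.
Position 3: CGC, CGA, CGG → 3 synonymous.
Total: 0 + 0 + 3 = 3.

3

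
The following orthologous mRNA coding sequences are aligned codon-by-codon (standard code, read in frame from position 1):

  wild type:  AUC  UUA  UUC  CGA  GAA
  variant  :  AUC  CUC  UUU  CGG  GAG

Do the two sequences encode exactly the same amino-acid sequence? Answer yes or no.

yes

Codon 1: AUC Ile / AUC Ile — identical.
Codon 2: UUA Leu / CUC Leu — synonymous.
Codon 3: UUC Phe / UUU Phe — synonymous.
Codon 4: CGA Arg / CGG Arg — synonymous.
Codon 5: GAA Glu / GAG Glu — synonymous.
Nonsynonymous differences: 0 → same protein.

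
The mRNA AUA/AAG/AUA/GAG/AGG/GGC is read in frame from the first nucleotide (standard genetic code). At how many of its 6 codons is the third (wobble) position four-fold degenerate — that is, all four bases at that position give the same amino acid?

1

Codon 1 AUA (Ile): third position 3-fold.
Codon 2 AAG (Lys): third position 2-fold.
Codon 3 AUA (Ile): third position 3-fold.
Codon 4 GAG (Glu): third position 2-fold.
Codon 5 AGG (Arg): third position 2-fold.
Codon 6 GGC (Gly): third position 4-fold.
Four-fold degenerate third positions: 1.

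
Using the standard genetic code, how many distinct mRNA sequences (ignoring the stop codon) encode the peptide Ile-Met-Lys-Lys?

Ile: 3 codons.
Met: 1 codon.
Lys: 2 codons.
Lys: 2 codons.
3 × 1 × 2 × 2 = 12.

12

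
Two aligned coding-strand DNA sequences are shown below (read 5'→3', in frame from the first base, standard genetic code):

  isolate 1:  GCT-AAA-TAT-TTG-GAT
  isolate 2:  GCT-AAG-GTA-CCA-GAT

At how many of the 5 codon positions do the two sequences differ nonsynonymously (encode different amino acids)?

Codon 1: GCT Ala / GCT Ala — identical.
Codon 2: AAA Lys / AAG Lys — synonymous.
Codon 3: TAT Tyr / GTA Val — nonsynonymous.
Codon 4: TTG Leu / CCA Pro — nonsynonymous.
Codon 5: GAT Asp / GAT Asp — identical.
Nonsynonymous differences: 2.

2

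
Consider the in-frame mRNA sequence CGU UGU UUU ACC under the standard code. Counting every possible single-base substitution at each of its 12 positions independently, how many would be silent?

Codon 1 (CGU, Arg): 3 synonymous substitutions.
Codon 2 (UGU, Cys): 1 synonymous substitution.
Codon 3 (UUU, Phe): 1 synonymous substitution.
Codon 4 (ACC, Thr): 3 synonymous substitutions.
Total: 3 + 1 + 1 + 3 = 8.

8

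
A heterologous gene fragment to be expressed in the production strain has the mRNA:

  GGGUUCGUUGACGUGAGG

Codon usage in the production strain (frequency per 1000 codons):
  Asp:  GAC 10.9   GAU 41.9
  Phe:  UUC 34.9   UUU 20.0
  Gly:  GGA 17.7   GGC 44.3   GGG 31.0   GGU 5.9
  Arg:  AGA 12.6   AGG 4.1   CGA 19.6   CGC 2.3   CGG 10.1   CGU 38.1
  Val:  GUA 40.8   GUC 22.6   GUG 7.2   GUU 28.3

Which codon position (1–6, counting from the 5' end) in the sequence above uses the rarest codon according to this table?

6

Codon 1 GGG (Gly): 31.0 per 1000.
Codon 2 UUC (Phe): 34.9 per 1000.
Codon 3 GUU (Val): 28.3 per 1000.
Codon 4 GAC (Asp): 10.9 per 1000.
Codon 5 GUG (Val): 7.2 per 1000.
Codon 6 AGG (Arg): 4.1 per 1000.
Lowest frequency is 4.1 at codon 6.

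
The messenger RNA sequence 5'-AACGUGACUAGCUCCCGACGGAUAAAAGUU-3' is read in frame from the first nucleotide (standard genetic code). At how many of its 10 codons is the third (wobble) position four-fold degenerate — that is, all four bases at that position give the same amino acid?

6

Codon 1 AAC (Asn): third position 2-fold.
Codon 2 GUG (Val): third position 4-fold.
Codon 3 ACU (Thr): third position 4-fold.
Codon 4 AGC (Ser): third position 2-fold.
Codon 5 UCC (Ser): third position 4-fold.
Codon 6 CGA (Arg): third position 4-fold.
Codon 7 CGG (Arg): third position 4-fold.
Codon 8 AUA (Ile): third position 3-fold.
Codon 9 AAA (Lys): third position 2-fold.
Codon 10 GUU (Val): third position 4-fold.
Four-fold degenerate third positions: 6.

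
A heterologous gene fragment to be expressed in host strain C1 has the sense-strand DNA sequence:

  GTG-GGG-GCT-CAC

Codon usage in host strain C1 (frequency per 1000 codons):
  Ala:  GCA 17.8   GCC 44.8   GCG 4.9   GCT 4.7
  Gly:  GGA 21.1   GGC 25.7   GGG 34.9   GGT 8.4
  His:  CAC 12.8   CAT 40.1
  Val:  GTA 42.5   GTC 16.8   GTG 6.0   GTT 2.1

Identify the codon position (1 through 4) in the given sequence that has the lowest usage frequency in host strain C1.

3

Codon 1 GTG (Val): 6.0 per 1000.
Codon 2 GGG (Gly): 34.9 per 1000.
Codon 3 GCT (Ala): 4.7 per 1000.
Codon 4 CAC (His): 12.8 per 1000.
Lowest frequency is 4.7 at codon 3.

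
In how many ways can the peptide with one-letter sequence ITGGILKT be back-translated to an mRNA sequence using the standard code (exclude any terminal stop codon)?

27648

Ile: 3 codons.
Thr: 4 codons.
Gly: 4 codons.
Gly: 4 codons.
Ile: 3 codons.
Leu: 6 codons.
Lys: 2 codons.
Thr: 4 codons.
3 × 4 × 4 × 4 × 3 × 6 × 2 × 4 = 27648.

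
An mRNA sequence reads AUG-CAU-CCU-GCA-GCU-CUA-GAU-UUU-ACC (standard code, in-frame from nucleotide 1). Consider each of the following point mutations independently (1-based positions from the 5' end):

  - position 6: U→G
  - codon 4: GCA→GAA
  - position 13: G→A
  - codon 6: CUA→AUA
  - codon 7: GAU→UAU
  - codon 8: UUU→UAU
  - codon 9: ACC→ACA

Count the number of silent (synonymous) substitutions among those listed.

1

Codon 2: CAU (His) → CAG (Gln) — missense.
Codon 4: GCA (Ala) → GAA (Glu) — missense.
Codon 5: GCU (Ala) → ACU (Thr) — missense.
Codon 6: CUA (Leu) → AUA (Ile) — missense.
Codon 7: GAU (Asp) → UAU (Tyr) — missense.
Codon 8: UUU (Phe) → UAU (Tyr) — missense.
Codon 9: ACC (Thr) → ACA (Thr) — synonymous.
Synonymous: 1 of 7.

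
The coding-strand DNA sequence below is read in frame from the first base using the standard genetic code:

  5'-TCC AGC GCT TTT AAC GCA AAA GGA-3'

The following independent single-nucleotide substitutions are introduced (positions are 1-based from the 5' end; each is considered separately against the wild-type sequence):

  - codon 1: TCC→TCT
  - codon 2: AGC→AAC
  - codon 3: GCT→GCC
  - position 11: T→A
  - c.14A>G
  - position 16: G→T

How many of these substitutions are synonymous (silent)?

2

Codon 1: TCC (Ser) → TCT (Ser) — synonymous.
Codon 2: AGC (Ser) → AAC (Asn) — missense.
Codon 3: GCT (Ala) → GCC (Ala) — synonymous.
Codon 4: TTT (Phe) → TAT (Tyr) — missense.
Codon 5: AAC (Asn) → AGC (Ser) — missense.
Codon 6: GCA (Ala) → TCA (Ser) — missense.
Synonymous: 2 of 6.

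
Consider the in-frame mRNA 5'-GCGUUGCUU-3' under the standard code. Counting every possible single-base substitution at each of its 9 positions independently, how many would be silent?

8

Codon 1 (GCG, Ala): 3 synonymous substitutions.
Codon 2 (UUG, Leu): 2 synonymous substitutions.
Codon 3 (CUU, Leu): 3 synonymous substitutions.
Total: 3 + 2 + 3 = 8.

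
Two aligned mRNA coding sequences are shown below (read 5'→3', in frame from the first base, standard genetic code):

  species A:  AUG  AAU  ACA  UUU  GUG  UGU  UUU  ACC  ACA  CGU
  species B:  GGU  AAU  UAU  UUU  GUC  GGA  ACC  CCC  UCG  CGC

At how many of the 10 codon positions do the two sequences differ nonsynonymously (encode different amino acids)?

Codon 1: AUG Met / GGU Gly — nonsynonymous.
Codon 2: AAU Asn / AAU Asn — identical.
Codon 3: ACA Thr / UAU Tyr — nonsynonymous.
Codon 4: UUU Phe / UUU Phe — identical.
Codon 5: GUG Val / GUC Val — synonymous.
Codon 6: UGU Cys / GGA Gly — nonsynonymous.
Codon 7: UUU Phe / ACC Thr — nonsynonymous.
Codon 8: ACC Thr / CCC Pro — nonsynonymous.
Codon 9: ACA Thr / UCG Ser — nonsynonymous.
Codon 10: CGU Arg / CGC Arg — synonymous.
Nonsynonymous differences: 6.

6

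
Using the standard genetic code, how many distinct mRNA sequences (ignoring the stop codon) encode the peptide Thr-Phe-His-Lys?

Thr: 4 codons.
Phe: 2 codons.
His: 2 codons.
Lys: 2 codons.
4 × 2 × 2 × 2 = 32.

32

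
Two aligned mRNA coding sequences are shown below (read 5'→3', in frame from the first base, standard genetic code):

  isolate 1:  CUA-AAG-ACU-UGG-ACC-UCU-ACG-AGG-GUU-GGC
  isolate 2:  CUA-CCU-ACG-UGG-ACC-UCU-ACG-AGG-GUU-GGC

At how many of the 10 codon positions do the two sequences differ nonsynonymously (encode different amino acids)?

Codon 1: CUA Leu / CUA Leu — identical.
Codon 2: AAG Lys / CCU Pro — nonsynonymous.
Codon 3: ACU Thr / ACG Thr — synonymous.
Codon 4: UGG Trp / UGG Trp — identical.
Codon 5: ACC Thr / ACC Thr — identical.
Codon 6: UCU Ser / UCU Ser — identical.
Codon 7: ACG Thr / ACG Thr — identical.
Codon 8: AGG Arg / AGG Arg — identical.
Codon 9: GUU Val / GUU Val — identical.
Codon 10: GGC Gly / GGC Gly — identical.
Nonsynonymous differences: 1.

1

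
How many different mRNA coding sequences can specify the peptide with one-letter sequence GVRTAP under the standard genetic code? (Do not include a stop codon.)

Gly: 4 codons.
Val: 4 codons.
Arg: 6 codons.
Thr: 4 codons.
Ala: 4 codons.
Pro: 4 codons.
4 × 4 × 6 × 4 × 4 × 4 = 6144.

6144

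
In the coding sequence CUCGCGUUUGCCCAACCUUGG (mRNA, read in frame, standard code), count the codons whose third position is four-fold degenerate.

4

Codon 1 CUC (Leu): third position 4-fold.
Codon 2 GCG (Ala): third position 4-fold.
Codon 3 UUU (Phe): third position 2-fold.
Codon 4 GCC (Ala): third position 4-fold.
Codon 5 CAA (Gln): third position 2-fold.
Codon 6 CCU (Pro): third position 4-fold.
Codon 7 UGG (Trp): third position 1-fold.
Four-fold degenerate third positions: 4.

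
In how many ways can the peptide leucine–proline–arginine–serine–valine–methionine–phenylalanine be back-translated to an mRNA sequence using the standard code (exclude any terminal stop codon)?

Leu: 6 codons.
Pro: 4 codons.
Arg: 6 codons.
Ser: 6 codons.
Val: 4 codons.
Met: 1 codon.
Phe: 2 codons.
6 × 4 × 6 × 6 × 4 × 1 × 2 = 6912.

6912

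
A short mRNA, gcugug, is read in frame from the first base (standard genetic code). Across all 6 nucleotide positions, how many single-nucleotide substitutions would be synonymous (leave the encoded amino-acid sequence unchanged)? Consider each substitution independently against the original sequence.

Codon 1 (GCU, Ala): 3 synonymous substitutions.
Codon 2 (GUG, Val): 3 synonymous substitutions.
Total: 3 + 3 = 6.

6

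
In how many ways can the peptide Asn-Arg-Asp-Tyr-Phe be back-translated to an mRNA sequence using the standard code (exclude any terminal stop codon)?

Asn: 2 codons.
Arg: 6 codons.
Asp: 2 codons.
Tyr: 2 codons.
Phe: 2 codons.
2 × 6 × 2 × 2 × 2 = 96.

96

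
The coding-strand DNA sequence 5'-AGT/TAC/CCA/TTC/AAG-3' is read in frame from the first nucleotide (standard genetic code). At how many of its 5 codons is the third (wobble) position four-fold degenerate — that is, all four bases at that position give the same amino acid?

Codon 1 AGT (Ser): third position 2-fold.
Codon 2 TAC (Tyr): third position 2-fold.
Codon 3 CCA (Pro): third position 4-fold.
Codon 4 TTC (Phe): third position 2-fold.
Codon 5 AAG (Lys): third position 2-fold.
Four-fold degenerate third positions: 1.

1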